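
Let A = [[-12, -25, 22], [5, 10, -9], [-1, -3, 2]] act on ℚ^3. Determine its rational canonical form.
The invariant factors of A (the non-unit diagonal entries of the Smith normal form of xI - A over ℚ[x]) are x^3 - 4x + 1, each dividing the next. The characteristic polynomial is their product, x^3 - 4x + 1.

The rational canonical form is the block-diagonal matrix of companion matrices C(f_i):
R = [[0, 0, -1], [1, 0, 4], [0, 1, 0]].

Note the characteristic polynomial does not split into linear factors over ℚ, so A has no Jordan form over ℚ; the rational canonical form exists over any field.

R = [[0, 0, -1], [1, 0, 4], [0, 1, 0]]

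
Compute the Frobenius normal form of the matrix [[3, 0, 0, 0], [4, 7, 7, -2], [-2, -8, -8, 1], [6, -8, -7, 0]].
The invariant factors of A (the non-unit diagonal entries of the Smith normal form of xI - A over ℚ[x]) are x - 3, (x - 3)(x + 1)(x + 3), each dividing the next. The characteristic polynomial is their product, (x - 3)^2(x + 1)(x + 3).

The rational canonical form is the block-diagonal matrix of companion matrices C(f_i):
R = [[3, 0, 0, 0], [0, 0, 0, 9], [0, 1, 0, 9], [0, 0, 1, -1]].

R = [[3, 0, 0, 0], [0, 0, 0, 9], [0, 1, 0, 9], [0, 0, 1, -1]]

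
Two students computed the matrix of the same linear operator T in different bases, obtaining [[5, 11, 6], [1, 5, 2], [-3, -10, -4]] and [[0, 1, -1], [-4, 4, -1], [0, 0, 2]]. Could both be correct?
Two matrices over a field are similar if and only if they have the same invariant factors.

Both A and B have characteristic polynomial (x - 2)^3 and minimal polynomial (x - 2)^3. Computing further, both have invariant factors (x - 2)^3. Hence A and B are similar.

Yes.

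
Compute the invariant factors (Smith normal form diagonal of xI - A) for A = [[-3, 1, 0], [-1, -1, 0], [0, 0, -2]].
x + 2, (x + 2)^2

The Jordan structure of A has elementary divisors (x + 2)^2, (x + 2). Arranging the block sizes at each eigenvalue in decreasing order and taking row products gives the invariant factors.

Invariant factors (smallest first, each dividing the next): x + 2, (x + 2)^2.

Check: the last factor (x + 2)^2 is the minimal polynomial, and the product (x + 2)^3 is the characteristic polynomial.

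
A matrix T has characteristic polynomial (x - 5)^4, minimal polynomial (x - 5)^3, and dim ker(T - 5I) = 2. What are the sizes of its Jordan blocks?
Jordan blocks: (5, 3), (5, 1)

λ = 5: algebraic multiplicity 4 (exponent in χ_T), largest block size 3 (exponent in m_T), 2 blocks (geometric multiplicity). These force block sizes [3, 1].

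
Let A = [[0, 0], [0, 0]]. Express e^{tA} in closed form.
A has Jordan form J = [[0, 0], [0, 0]] with A = PJP^{-1}, so e^{tA} = P e^{tJ} P^{-1}.

For a Jordan block J_k(λ), e^{tJ_k(λ)} = e^{λt} · (I + tN + t^2 N^2/2! + ... + t^{k-1} N^{k-1}/(k-1)!) where N is the nilpotent superdiagonal part.

Assembling the blocks and conjugating back gives the entries of e^{tA} as shown above.

e^{tA} = [[1, 0], [0, 1]]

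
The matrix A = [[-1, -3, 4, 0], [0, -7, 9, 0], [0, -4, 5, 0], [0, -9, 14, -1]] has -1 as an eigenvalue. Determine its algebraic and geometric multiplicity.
The characteristic polynomial is (x + 1)^4, so the factor x + 1 appears with exponent 4: the algebraic multiplicity is 4.

rank(A + I) = 2, so the eigenspace has dimension 4 - 2 = 2: the geometric multiplicity is 2.

Since 2 < 4, A is not diagonalizable.

algebraic multiplicity 4, geometric multiplicity 2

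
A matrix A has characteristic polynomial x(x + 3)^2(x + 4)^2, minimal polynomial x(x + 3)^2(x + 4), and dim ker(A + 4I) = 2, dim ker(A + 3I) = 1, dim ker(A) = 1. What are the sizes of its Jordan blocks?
Jordan blocks: (-4, 1), (-4, 1), (-3, 2), (0, 1)

λ = -4: algebraic multiplicity 2 (exponent in χ_A), largest block size 1 (exponent in m_A), 2 blocks (geometric multiplicity). These force block sizes [1, 1].
λ = -3: algebraic multiplicity 2 (exponent in χ_A), largest block size 2 (exponent in m_A), 1 block (geometric multiplicity). This forces block sizes [2].
λ = 0: algebraic multiplicity 1 (exponent in χ_A), largest block size 1 (exponent in m_A), 1 block (geometric multiplicity). This forces block sizes [1].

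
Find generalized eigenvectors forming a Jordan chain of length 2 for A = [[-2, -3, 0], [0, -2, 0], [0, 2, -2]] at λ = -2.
We seek v_1 ∈ ker((A + 2I)^2) \ ker(A + 2I), then set v_{i+1} = (A + 2I) v_i.

One such chain is v_1 = [[0, 1, 0]]^T, v_2 = [[-3, 0, 2]]^T. Check: (A + 2I) v_2 = [[0, 0, 0]]^T = 0.

v_1 = [[0, 1, 0]]^T, v_2 = [[-3, 0, 2]]^T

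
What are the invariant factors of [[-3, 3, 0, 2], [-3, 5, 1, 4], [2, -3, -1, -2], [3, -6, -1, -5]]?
x + 1, (x + 1)^3

The Jordan structure of A has elementary divisors (x + 1)^3, (x + 1). Arranging the block sizes at each eigenvalue in decreasing order and taking row products gives the invariant factors.

Invariant factors (smallest first, each dividing the next): x + 1, (x + 1)^3.

Check: the last factor (x + 1)^3 is the minimal polynomial, and the product (x + 1)^4 is the characteristic polynomial.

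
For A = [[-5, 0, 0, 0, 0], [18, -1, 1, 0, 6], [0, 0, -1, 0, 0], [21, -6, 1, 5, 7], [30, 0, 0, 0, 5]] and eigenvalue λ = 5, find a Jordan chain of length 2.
We seek v_1 ∈ ker((A - 5I)^2) \ ker(A - 5I), then set v_{i+1} = (A - 5I) v_i.

One such chain is v_1 = [[0, 1, 0, 3, 1]]^T, v_2 = [[0, 0, 0, 1, 0]]^T. Check: (A - 5I) v_2 = [[0, 0, 0, 0, 0]]^T = 0.

v_1 = [[0, 1, 0, 3, 1]]^T, v_2 = [[0, 0, 0, 1, 0]]^T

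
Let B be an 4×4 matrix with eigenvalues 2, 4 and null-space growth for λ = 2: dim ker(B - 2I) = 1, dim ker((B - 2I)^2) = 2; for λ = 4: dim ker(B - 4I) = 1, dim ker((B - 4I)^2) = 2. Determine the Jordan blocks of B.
Jordan blocks: (2, 2), (4, 2)

λ = 2: successive nullity increments [1, 1] count blocks of size ≥ k; block sizes are [2].
λ = 4: successive nullity increments [1, 1] count blocks of size ≥ k; block sizes are [2].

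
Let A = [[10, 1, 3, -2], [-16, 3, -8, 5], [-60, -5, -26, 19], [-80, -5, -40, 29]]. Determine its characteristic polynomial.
xI - A = [[x - 10, -1, -3, 2], [16, x - 3, 8, -5], [60, 5, x + 26, -19], [80, 5, 40, x - 29]].

Expanding det(xI - A) along the first row:
det(xI - A) = + (x - 10)·det([[x - 3, 8, -5], [5, x + 26, -19], [5, 40, x - 29]]) - (-1)·det([[16, 8, -5], [60, x + 26, -19], [80, 40, x - 29]]) + (-3)·det([[16, x - 3, -5], [60, 5, -19], [80, 5, x - 29]]) - (2)·det([[16, x - 3, 8], [60, 5, x + 26], [80, 5, 40]]).

Evaluating gives χ_A(x) = x^4 - 16x^3 + 96x^2 - 256x + 256 = (x - 4)^4.

χ_A(x) = (x - 4)^4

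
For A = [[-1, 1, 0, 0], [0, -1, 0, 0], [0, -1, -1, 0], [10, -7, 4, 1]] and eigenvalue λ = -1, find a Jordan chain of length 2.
We seek v_1 ∈ ker((A + I)^2) \ ker(A + I), then set v_{i+1} = (A + I) v_i.

One such chain is v_1 = [[0, 1, 1, 0]]^T, v_2 = [[1, 0, -1, -3]]^T. Check: (A + I) v_2 = [[0, 0, 0, 0]]^T = 0.

v_1 = [[0, 1, 1, 0]]^T, v_2 = [[1, 0, -1, -3]]^T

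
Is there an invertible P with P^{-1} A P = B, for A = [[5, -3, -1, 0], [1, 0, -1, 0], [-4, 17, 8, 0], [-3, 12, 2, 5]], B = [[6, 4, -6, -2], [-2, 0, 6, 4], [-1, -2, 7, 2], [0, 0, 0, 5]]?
No.

Both have characteristic polynomial (x - 5)^2(x - 4)^2, but the minimal polynomial of A is (x - 5)(x - 4)^2 while the minimal polynomial of B is (x - 5)(x - 4). The minimal polynomial is a similarity invariant, so A and B are not similar.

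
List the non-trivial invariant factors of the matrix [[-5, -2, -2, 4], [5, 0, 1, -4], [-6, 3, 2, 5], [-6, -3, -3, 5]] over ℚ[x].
The Jordan structure of A has elementary divisors (x + 1)^2, (x - 2)^2. Arranging the block sizes at each eigenvalue in decreasing order and taking row products gives the invariant factors.

Invariant factors (smallest first, each dividing the next): (x - 2)^2(x + 1)^2.

Check: the last factor (x - 2)^2(x + 1)^2 is the minimal polynomial, and the product (x - 2)^2(x + 1)^2 is the characteristic polynomial.

(x - 2)^2(x + 1)^2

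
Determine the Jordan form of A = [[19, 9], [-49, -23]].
The characteristic polynomial is det(xI - A) = (x + 2)^2, so the eigenvalues are -2 (algebraic multiplicity 2).

For λ = -2: rank(A + 2I) = 1, rank((A + 2I)^2) = 0. The eigenspace has dimension 2 - 1 = 1, so there is 1 Jordan block; the rank sequence gives block sizes [2].

Assembling the blocks gives the Jordan form J above.

J = [[-2, 1], [0, -2]]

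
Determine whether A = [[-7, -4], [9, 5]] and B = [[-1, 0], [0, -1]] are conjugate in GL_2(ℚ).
No.

Both have characteristic polynomial (x + 1)^2, but the minimal polynomial of A is (x + 1)^2 while the minimal polynomial of B is x + 1. The minimal polynomial is a similarity invariant, so A and B are not similar.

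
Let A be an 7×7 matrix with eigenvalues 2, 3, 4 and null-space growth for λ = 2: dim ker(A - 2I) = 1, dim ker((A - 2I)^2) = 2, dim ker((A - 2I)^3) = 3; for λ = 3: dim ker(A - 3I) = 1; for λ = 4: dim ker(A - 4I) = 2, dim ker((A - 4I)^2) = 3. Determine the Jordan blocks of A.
Jordan blocks: (2, 3), (3, 1), (4, 2), (4, 1)

λ = 2: successive nullity increments [1, 1, 1] count blocks of size ≥ k; block sizes are [3].
λ = 3: successive nullity increments [1] count blocks of size ≥ k; block sizes are [1].
λ = 4: successive nullity increments [2, 1] count blocks of size ≥ k; block sizes are [2, 1].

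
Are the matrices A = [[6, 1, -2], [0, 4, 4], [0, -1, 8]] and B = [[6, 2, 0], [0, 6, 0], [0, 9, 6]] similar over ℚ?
Yes.

Two matrices over a field are similar if and only if they have the same invariant factors.

Both A and B have characteristic polynomial (x - 6)^3 and minimal polynomial (x - 6)^2. Computing further, both have invariant factors x - 6, (x - 6)^2. Hence A and B are similar.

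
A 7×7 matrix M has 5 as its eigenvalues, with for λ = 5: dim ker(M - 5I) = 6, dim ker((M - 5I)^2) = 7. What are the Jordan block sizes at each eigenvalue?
Jordan blocks: (5, 2), (5, 1), (5, 1), (5, 1), (5, 1), (5, 1)

λ = 5: successive nullity increments [6, 1] count blocks of size ≥ k; block sizes are [2, 1, 1, 1, 1, 1].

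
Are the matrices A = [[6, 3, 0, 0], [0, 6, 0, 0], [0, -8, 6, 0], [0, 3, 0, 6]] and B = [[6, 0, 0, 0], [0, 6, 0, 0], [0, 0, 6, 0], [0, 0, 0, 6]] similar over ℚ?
Both have characteristic polynomial (x - 6)^4, but the minimal polynomial of A is (x - 6)^2 while the minimal polynomial of B is x - 6. The minimal polynomial is a similarity invariant, so A and B are not similar.

No.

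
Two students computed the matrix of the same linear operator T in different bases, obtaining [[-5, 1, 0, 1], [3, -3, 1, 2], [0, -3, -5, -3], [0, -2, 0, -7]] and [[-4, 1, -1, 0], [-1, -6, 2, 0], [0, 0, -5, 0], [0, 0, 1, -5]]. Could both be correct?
Two matrices over a field are similar if and only if they have the same invariant factors.

Both A and B have characteristic polynomial (x + 5)^4 and minimal polynomial (x + 5)^3. Computing further, both have invariant factors x + 5, (x + 5)^3. Hence A and B are similar.

Yes.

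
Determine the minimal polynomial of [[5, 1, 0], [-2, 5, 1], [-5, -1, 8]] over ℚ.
m_A(x) = (x - 6)^3

The characteristic polynomial factors as (x - 6)^3. The minimal polynomial is ∏(x - λ)^{k_λ} where k_λ is the size of the largest Jordan block at λ.

For λ = 6: rank(A - 6I) = 2, and the largest Jordan block has size 3 (the smallest k with rank((A - 6I)^k) = rank((A - 6I)^(k+1))).

So m_A(x) = (x - 6)^3.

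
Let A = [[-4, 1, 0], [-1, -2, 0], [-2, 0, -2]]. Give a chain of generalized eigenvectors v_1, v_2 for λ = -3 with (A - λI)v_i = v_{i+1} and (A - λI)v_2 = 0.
v_1 = [[-1, 0, 0]]^T, v_2 = [[1, 1, 2]]^T

We seek v_1 ∈ ker((A + 3I)^2) \ ker(A + 3I), then set v_{i+1} = (A + 3I) v_i.

One such chain is v_1 = [[-1, 0, 0]]^T, v_2 = [[1, 1, 2]]^T. Check: (A + 3I) v_2 = [[0, 0, 0]]^T = 0.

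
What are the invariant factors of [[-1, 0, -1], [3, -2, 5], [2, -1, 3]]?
x^3

The Jordan structure of A has elementary divisors x^3. Arranging the block sizes at each eigenvalue in decreasing order and taking row products gives the invariant factors.

Invariant factors (smallest first, each dividing the next): x^3.

Check: the last factor x^3 is the minimal polynomial, and the product x^3 is the characteristic polynomial.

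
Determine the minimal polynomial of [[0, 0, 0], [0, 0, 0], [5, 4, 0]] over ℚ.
m_A(x) = x^2

The characteristic polynomial factors as x^3. The minimal polynomial is ∏(x - λ)^{k_λ} where k_λ is the size of the largest Jordan block at λ.

For λ = 0: rank(A) = 1, and the largest Jordan block has size 2 (the smallest k with rank(A^k) = rank(A^(k+1))).

So m_A(x) = x^2.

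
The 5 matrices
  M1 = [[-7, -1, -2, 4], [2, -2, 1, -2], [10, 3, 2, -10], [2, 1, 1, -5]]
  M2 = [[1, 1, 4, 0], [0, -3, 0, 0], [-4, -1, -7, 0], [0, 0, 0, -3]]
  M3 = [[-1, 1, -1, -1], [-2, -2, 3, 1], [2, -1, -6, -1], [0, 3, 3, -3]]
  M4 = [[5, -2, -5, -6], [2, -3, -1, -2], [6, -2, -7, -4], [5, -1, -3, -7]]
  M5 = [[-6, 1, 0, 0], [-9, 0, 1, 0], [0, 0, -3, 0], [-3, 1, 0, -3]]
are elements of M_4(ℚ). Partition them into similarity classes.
3 classes: {M1, M3, M5}, {M2}, {M4}

Characteristic polynomials: χ_{M1} = (x + 3)^4, χ_{M2} = (x + 3)^4, χ_{M3} = (x + 3)^4, χ_{M4} = (x + 3)^4, χ_{M5} = (x + 3)^4.

{M1, M3, M5}: invariant factors x + 3, (x + 3)^3.

{M2}: invariant factors x + 3, x + 3, (x + 3)^2.

{M4}: invariant factors (x + 3)^2, (x + 3)^2.

Matrices are similar if and only if their invariant-factor lists agree; the partition into similarity classes is {M1, M3, M5}, {M2}, {M4}.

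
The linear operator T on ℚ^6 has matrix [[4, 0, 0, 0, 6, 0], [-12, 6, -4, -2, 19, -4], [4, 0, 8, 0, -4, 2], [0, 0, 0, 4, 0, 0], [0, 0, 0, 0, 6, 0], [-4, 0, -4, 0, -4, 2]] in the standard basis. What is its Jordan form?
The characteristic polynomial is det(xI - A) = (x - 6)^3(x - 4)^3, so the eigenvalues are 4 (algebraic multiplicity 3), 6 (algebraic multiplicity 3).

For λ = 4: rank(A - 4I) = 3. The eigenspace has dimension 6 - 3 = 3, so there are 3 Jordan blocks; the rank sequence gives block sizes [1, 1, 1].

For λ = 6: rank(A - 6I) = 4, rank((A - 6I)^2) = 3. The eigenspace has dimension 6 - 4 = 2, so there are 2 Jordan blocks; the rank sequence gives block sizes [2, 1].

Assembling the blocks gives the Jordan form J above.

J = [[4, 0, 0, 0, 0, 0], [0, 4, 0, 0, 0, 0], [0, 0, 4, 0, 0, 0], [0, 0, 0, 6, 1, 0], [0, 0, 0, 0, 6, 0], [0, 0, 0, 0, 0, 6]]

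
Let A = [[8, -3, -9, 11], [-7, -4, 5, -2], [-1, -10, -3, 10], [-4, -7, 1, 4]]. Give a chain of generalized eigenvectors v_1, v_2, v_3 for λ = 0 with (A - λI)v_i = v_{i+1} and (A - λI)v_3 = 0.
v_1 = [[2, -1, 2, 0]]^T, v_2 = [[1, 0, 2, 1]]^T, v_3 = [[1, 1, 3, 2]]^T

We seek v_1 ∈ ker(A^3) \ ker(A^2), then set v_{i+1} = A v_i.

One such chain is v_1 = [[2, -1, 2, 0]]^T, v_2 = [[1, 0, 2, 1]]^T, v_3 = [[1, 1, 3, 2]]^T. Check: A v_3 = [[0, 0, 0, 0]]^T = 0.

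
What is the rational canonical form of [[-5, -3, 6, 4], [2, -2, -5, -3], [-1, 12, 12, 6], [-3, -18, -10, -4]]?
The invariant factors of A (the non-unit diagonal entries of the Smith normal form of xI - A over ℚ[x]) are (x - 1)(x^3 - 4x - 4), each dividing the next. The characteristic polynomial is their product, (x - 1)(x^3 - 4x - 4).

The rational canonical form is the block-diagonal matrix of companion matrices C(f_i):
R = [[0, 0, 0, -4], [1, 0, 0, 0], [0, 1, 0, 4], [0, 0, 1, 1]].

Note the characteristic polynomial does not split into linear factors over ℚ, so A has no Jordan form over ℚ; the rational canonical form exists over any field.

R = [[0, 0, 0, -4], [1, 0, 0, 0], [0, 1, 0, 4], [0, 0, 1, 1]]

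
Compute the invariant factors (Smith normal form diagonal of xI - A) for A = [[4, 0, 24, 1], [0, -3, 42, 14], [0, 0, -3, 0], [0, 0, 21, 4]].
The Jordan structure of A has elementary divisors (x + 3), (x + 3), (x - 4)^2. Arranging the block sizes at each eigenvalue in decreasing order and taking row products gives the invariant factors.

Invariant factors (smallest first, each dividing the next): x + 3, (x - 4)^2(x + 3).

Check: the last factor (x - 4)^2(x + 3) is the minimal polynomial, and the product (x - 4)^2(x + 3)^2 is the characteristic polynomial.

x + 3, (x - 4)^2(x + 3)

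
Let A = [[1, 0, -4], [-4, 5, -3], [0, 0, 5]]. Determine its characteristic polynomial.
χ_A(x) = (x - 5)^2(x - 1)

xI - A = [[x - 1, 0, 4], [4, x - 5, 3], [0, 0, x - 5]].

Expanding det(xI - A) along the first row:
det(xI - A) = + (x - 1)·det([[x - 5, 3], [0, x - 5]]) - (0)·det([[4, 3], [0, x - 5]]) + (4)·det([[4, x - 5], [0, 0]]).

Evaluating gives χ_A(x) = x^3 - 11x^2 + 35x - 25 = (x - 5)^2(x - 1).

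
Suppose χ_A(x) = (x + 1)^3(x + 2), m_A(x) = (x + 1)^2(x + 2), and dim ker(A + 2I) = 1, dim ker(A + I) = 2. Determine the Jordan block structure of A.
λ = -2: algebraic multiplicity 1 (exponent in χ_A), largest block size 1 (exponent in m_A), 1 block (geometric multiplicity). This forces block sizes [1].
λ = -1: algebraic multiplicity 3 (exponent in χ_A), largest block size 2 (exponent in m_A), 2 blocks (geometric multiplicity). These force block sizes [2, 1].

Jordan blocks: (-2, 1), (-1, 2), (-1, 1)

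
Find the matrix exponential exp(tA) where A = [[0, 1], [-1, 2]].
e^{tA} = [[(1 - t)*e^{t}, t*e^{t}], [-t*e^{t}, (t + 1)*e^{t}]]

A has Jordan form J = [[1, 1], [0, 1]] with A = PJP^{-1}, so e^{tA} = P e^{tJ} P^{-1}.

For a Jordan block J_k(λ), e^{tJ_k(λ)} = e^{λt} · (I + tN + t^2 N^2/2! + ... + t^{k-1} N^{k-1}/(k-1)!) where N is the nilpotent superdiagonal part.

Assembling the blocks and conjugating back gives the entries of e^{tA} as shown above.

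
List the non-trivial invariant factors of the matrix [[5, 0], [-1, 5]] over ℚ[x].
(x - 5)^2

The Jordan structure of A has elementary divisors (x - 5)^2. Arranging the block sizes at each eigenvalue in decreasing order and taking row products gives the invariant factors.

Invariant factors (smallest first, each dividing the next): (x - 5)^2.

Check: the last factor (x - 5)^2 is the minimal polynomial, and the product (x - 5)^2 is the characteristic polynomial.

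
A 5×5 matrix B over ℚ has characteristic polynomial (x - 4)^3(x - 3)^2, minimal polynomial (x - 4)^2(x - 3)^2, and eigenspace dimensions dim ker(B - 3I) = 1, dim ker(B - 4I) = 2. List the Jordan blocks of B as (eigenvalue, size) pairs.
λ = 3: algebraic multiplicity 2 (exponent in χ_B), largest block size 2 (exponent in m_B), 1 block (geometric multiplicity). This forces block sizes [2].
λ = 4: algebraic multiplicity 3 (exponent in χ_B), largest block size 2 (exponent in m_B), 2 blocks (geometric multiplicity). These force block sizes [2, 1].

Jordan blocks: (3, 2), (4, 2), (4, 1)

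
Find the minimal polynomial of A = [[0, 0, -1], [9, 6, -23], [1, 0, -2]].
The characteristic polynomial factors as (x - 6)(x + 1)^2. The minimal polynomial is ∏(x - λ)^{k_λ} where k_λ is the size of the largest Jordan block at λ.

For λ = -1: rank(A + I) = 2, and the largest Jordan block has size 2 (the smallest k with rank((A + I)^k) = rank((A + I)^(k+1))).
For λ = 6: rank(A - 6I) = 2, and the largest Jordan block has size 1 (the smallest k with rank((A - 6I)^k) = rank((A - 6I)^(k+1))).

So m_A(x) = (x - 6)(x + 1)^2.

m_A(x) = (x - 6)(x + 1)^2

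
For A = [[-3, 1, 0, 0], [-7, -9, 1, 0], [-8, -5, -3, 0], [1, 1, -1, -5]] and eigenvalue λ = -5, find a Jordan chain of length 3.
We seek v_1 ∈ ker((A + 5I)^3) \ ker((A + 5I)^2), then set v_{i+1} = (A + 5I) v_i.

One such chain is v_1 = [[0, 0, 1, 0]]^T, v_2 = [[0, 1, 2, -1]]^T, v_3 = [[1, -2, -1, -1]]^T. Check: (A + 5I) v_3 = [[0, 0, 0, 0]]^T = 0.

v_1 = [[0, 0, 1, 0]]^T, v_2 = [[0, 1, 2, -1]]^T, v_3 = [[1, -2, -1, -1]]^T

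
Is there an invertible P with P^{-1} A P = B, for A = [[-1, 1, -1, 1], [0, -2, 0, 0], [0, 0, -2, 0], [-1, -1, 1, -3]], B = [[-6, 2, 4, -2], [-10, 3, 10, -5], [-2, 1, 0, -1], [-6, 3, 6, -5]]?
Yes.

Two matrices over a field are similar if and only if they have the same invariant factors.

Both A and B have characteristic polynomial (x + 2)^4 and minimal polynomial (x + 2)^2. Computing further, both have invariant factors x + 2, x + 2, (x + 2)^2. Hence A and B are similar.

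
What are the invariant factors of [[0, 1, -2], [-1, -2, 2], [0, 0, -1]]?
x + 1, (x + 1)^2

The Jordan structure of A has elementary divisors (x + 1)^2, (x + 1). Arranging the block sizes at each eigenvalue in decreasing order and taking row products gives the invariant factors.

Invariant factors (smallest first, each dividing the next): x + 1, (x + 1)^2.

Check: the last factor (x + 1)^2 is the minimal polynomial, and the product (x + 1)^3 is the characteristic polynomial.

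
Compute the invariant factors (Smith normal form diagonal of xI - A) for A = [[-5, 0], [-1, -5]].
The Jordan structure of A has elementary divisors (x + 5)^2. Arranging the block sizes at each eigenvalue in decreasing order and taking row products gives the invariant factors.

Invariant factors (smallest first, each dividing the next): (x + 5)^2.

Check: the last factor (x + 5)^2 is the minimal polynomial, and the product (x + 5)^2 is the characteristic polynomial.

(x + 5)^2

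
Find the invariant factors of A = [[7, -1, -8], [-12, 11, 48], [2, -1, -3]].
x - 5, (x - 5)^2

The Jordan structure of A has elementary divisors (x - 5)^2, (x - 5). Arranging the block sizes at each eigenvalue in decreasing order and taking row products gives the invariant factors.

Invariant factors (smallest first, each dividing the next): x - 5, (x - 5)^2.

Check: the last factor (x - 5)^2 is the minimal polynomial, and the product (x - 5)^3 is the characteristic polynomial.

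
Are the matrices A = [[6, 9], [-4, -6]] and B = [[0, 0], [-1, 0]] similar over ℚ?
Two matrices over a field are similar if and only if they have the same invariant factors.

Both A and B have characteristic polynomial x^2 and minimal polynomial x^2. Computing further, both have invariant factors x^2. Hence A and B are similar.

Yes.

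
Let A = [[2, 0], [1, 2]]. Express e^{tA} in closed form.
A has Jordan form J = [[2, 1], [0, 2]] with A = PJP^{-1}, so e^{tA} = P e^{tJ} P^{-1}.

For a Jordan block J_k(λ), e^{tJ_k(λ)} = e^{λt} · (I + tN + t^2 N^2/2! + ... + t^{k-1} N^{k-1}/(k-1)!) where N is the nilpotent superdiagonal part.

Assembling the blocks and conjugating back gives the entries of e^{tA} as shown above.

e^{tA} = [[e^{2*t}, 0], [t*e^{2*t}, e^{2*t}]]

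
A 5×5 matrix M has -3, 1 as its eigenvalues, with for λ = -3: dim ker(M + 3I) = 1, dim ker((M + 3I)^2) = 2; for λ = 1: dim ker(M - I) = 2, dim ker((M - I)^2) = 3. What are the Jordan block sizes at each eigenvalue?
λ = -3: successive nullity increments [1, 1] count blocks of size ≥ k; block sizes are [2].
λ = 1: successive nullity increments [2, 1] count blocks of size ≥ k; block sizes are [2, 1].

Jordan blocks: (-3, 2), (1, 2), (1, 1)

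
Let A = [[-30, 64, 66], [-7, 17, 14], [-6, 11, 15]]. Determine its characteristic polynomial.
xI - A = [[x + 30, -64, -66], [7, x - 17, -14], [6, -11, x - 15]].

Expanding det(xI - A) along the first row:
det(xI - A) = + (x + 30)·det([[x - 17, -14], [-11, x - 15]]) - (-64)·det([[7, -14], [6, x - 15]]) + (-66)·det([[7, x - 17], [6, -11]]).

Evaluating gives χ_A(x) = x^3 - 2x^2 - 15x + 36 = (x - 3)^2(x + 4).

χ_A(x) = (x - 3)^2(x + 4)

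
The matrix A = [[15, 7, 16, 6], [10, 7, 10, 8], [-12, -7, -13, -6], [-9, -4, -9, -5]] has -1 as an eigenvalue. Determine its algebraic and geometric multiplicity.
The characteristic polynomial is (x - 3)^2(x + 1)^2, so the factor x + 1 appears with exponent 2: the algebraic multiplicity is 2.

rank(A + I) = 3, so the eigenspace has dimension 4 - 3 = 1: the geometric multiplicity is 1.

Since 1 < 2, A is not diagonalizable.

algebraic multiplicity 2, geometric multiplicity 1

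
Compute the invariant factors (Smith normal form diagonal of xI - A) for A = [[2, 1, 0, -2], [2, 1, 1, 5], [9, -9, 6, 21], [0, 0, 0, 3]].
The Jordan structure of A has elementary divisors (x - 3)^3, (x - 3). Arranging the block sizes at each eigenvalue in decreasing order and taking row products gives the invariant factors.

Invariant factors (smallest first, each dividing the next): x - 3, (x - 3)^3.

Check: the last factor (x - 3)^3 is the minimal polynomial, and the product (x - 3)^4 is the characteristic polynomial.

x - 3, (x - 3)^3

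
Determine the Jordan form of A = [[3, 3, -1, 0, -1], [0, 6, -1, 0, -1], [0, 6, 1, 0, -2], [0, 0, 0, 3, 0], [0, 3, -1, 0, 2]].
The characteristic polynomial is det(xI - A) = (x - 3)^5, so the eigenvalues are 3 (algebraic multiplicity 5).

For λ = 3: rank(A - 3I) = 1, rank((A - 3I)^2) = 0. The eigenspace has dimension 5 - 1 = 4, so there are 4 Jordan blocks; the rank sequence gives block sizes [2, 1, 1, 1].

Assembling the blocks gives the Jordan form J above.

J = [[3, 1, 0, 0, 0], [0, 3, 0, 0, 0], [0, 0, 3, 0, 0], [0, 0, 0, 3, 0], [0, 0, 0, 0, 3]]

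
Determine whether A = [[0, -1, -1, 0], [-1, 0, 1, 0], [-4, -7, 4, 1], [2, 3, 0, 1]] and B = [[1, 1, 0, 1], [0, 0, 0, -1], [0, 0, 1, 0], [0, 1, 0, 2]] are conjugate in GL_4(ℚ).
trace(A) = 5 but trace(B) = 4. The trace is a similarity invariant, so A and B are not similar.

No.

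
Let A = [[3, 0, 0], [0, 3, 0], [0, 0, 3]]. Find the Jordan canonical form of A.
J = [[3, 0, 0], [0, 3, 0], [0, 0, 3]]

The characteristic polynomial is det(xI - A) = (x - 3)^3, so the eigenvalues are 3 (algebraic multiplicity 3).

For λ = 3: rank(A - 3I) = 0. The eigenspace has dimension 3 - 0 = 3, so there are 3 Jordan blocks; the rank sequence gives block sizes [1, 1, 1].

Assembling the blocks gives the Jordan form J above.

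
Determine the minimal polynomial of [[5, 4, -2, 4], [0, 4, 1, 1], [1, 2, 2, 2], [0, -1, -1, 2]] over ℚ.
m_A(x) = (x - 4)(x - 3)^2

The characteristic polynomial factors as (x - 4)(x - 3)^3. The minimal polynomial is ∏(x - λ)^{k_λ} where k_λ is the size of the largest Jordan block at λ.

For λ = 3: rank(A - 3I) = 2, and the largest Jordan block has size 2 (the smallest k with rank((A - 3I)^k) = rank((A - 3I)^(k+1))).
For λ = 4: rank(A - 4I) = 3, and the largest Jordan block has size 1 (the smallest k with rank((A - 4I)^k) = rank((A - 4I)^(k+1))).

So m_A(x) = (x - 4)(x - 3)^2.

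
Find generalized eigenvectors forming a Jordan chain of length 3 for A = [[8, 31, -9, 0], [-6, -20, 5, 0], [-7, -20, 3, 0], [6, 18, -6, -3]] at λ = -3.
We seek v_1 ∈ ker((A + 3I)^3) \ ker((A + 3I)^2), then set v_{i+1} = (A + 3I) v_i.

One such chain is v_1 = [[0, 0, 1, 0]]^T, v_2 = [[-9, 5, 6, -6]]^T, v_3 = [[2, -1, -1, 0]]^T. Check: (A + 3I) v_3 = [[0, 0, 0, 0]]^T = 0.

v_1 = [[0, 0, 1, 0]]^T, v_2 = [[-9, 5, 6, -6]]^T, v_3 = [[2, -1, -1, 0]]^T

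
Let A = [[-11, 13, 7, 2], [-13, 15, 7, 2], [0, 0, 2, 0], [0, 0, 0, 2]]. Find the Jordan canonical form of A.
J = [[2, 1, 0, 0], [0, 2, 0, 0], [0, 0, 2, 0], [0, 0, 0, 2]]

The characteristic polynomial is det(xI - A) = (x - 2)^4, so the eigenvalues are 2 (algebraic multiplicity 4).

For λ = 2: rank(A - 2I) = 1, rank((A - 2I)^2) = 0. The eigenspace has dimension 4 - 1 = 3, so there are 3 Jordan blocks; the rank sequence gives block sizes [2, 1, 1].

Assembling the blocks gives the Jordan form J above.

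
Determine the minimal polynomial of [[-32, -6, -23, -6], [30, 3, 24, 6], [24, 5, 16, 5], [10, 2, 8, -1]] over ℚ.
m_A(x) = (x + 3)(x + 4)^2

The characteristic polynomial factors as (x + 3)^2(x + 4)^2. The minimal polynomial is ∏(x - λ)^{k_λ} where k_λ is the size of the largest Jordan block at λ.

For λ = -4: rank(A + 4I) = 3, and the largest Jordan block has size 2 (the smallest k with rank((A + 4I)^k) = rank((A + 4I)^(k+1))).
For λ = -3: rank(A + 3I) = 2, and the largest Jordan block has size 1 (the smallest k with rank((A + 3I)^k) = rank((A + 3I)^(k+1))).

So m_A(x) = (x + 3)(x + 4)^2.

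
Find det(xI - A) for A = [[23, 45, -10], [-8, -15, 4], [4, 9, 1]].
χ_A(x) = (x - 3)^3

xI - A = [[x - 23, -45, 10], [8, x + 15, -4], [-4, -9, x - 1]].

Expanding det(xI - A) along the first row:
det(xI - A) = + (x - 23)·det([[x + 15, -4], [-9, x - 1]]) - (-45)·det([[8, -4], [-4, x - 1]]) + (10)·det([[8, x + 15], [-4, -9]]).

Evaluating gives χ_A(x) = x^3 - 9x^2 + 27x - 27 = (x - 3)^3.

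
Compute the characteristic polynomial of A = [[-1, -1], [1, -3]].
xI - A = [[x + 1, 1], [-1, x + 3]].

Expanding det(xI - A) along the first row:
det(xI - A) = + (x + 1)·det([[x + 3]]) - (1)·det([[-1]]).

Evaluating gives χ_A(x) = x^2 + 4x + 4 = (x + 2)^2.

χ_A(x) = (x + 2)^2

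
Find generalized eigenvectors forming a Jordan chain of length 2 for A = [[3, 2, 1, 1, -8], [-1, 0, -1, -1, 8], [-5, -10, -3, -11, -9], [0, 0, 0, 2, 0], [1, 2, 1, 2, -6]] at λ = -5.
We seek v_1 ∈ ker((A + 5I)^2) \ ker(A + 5I), then set v_{i+1} = (A + 5I) v_i.

One such chain is v_1 = [[0, 0, 1, 0, 0]]^T, v_2 = [[1, -1, 2, 0, 1]]^T. Check: (A + 5I) v_2 = [[0, 0, 0, 0, 0]]^T = 0.

v_1 = [[0, 0, 1, 0, 0]]^T, v_2 = [[1, -1, 2, 0, 1]]^T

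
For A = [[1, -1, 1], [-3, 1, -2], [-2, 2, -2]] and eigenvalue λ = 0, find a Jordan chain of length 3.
We seek v_1 ∈ ker(A^3) \ ker(A^2), then set v_{i+1} = A v_i.

One such chain is v_1 = [[-1, 0, 1]]^T, v_2 = [[0, 1, 0]]^T, v_3 = [[-1, 1, 2]]^T. Check: A v_3 = [[0, 0, 0]]^T = 0.

v_1 = [[-1, 0, 1]]^T, v_2 = [[0, 1, 0]]^T, v_3 = [[-1, 1, 2]]^T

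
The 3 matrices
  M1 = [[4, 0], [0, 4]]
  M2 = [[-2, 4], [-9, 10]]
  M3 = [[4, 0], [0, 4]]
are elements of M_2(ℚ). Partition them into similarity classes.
2 classes: {M1, M3}, {M2}

Characteristic polynomials: χ_{M1} = (x - 4)^2, χ_{M2} = (x - 4)^2, χ_{M3} = (x - 4)^2.

{M1, M3}: invariant factors x - 4, x - 4.

{M2}: invariant factors (x - 4)^2.

Matrices are similar if and only if their invariant-factor lists agree; the partition into similarity classes is {M1, M3}, {M2}.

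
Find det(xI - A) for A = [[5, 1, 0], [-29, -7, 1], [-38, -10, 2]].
xI - A = [[x - 5, -1, 0], [29, x + 7, -1], [38, 10, x - 2]].

Expanding det(xI - A) along the first row:
det(xI - A) = + (x - 5)·det([[x + 7, -1], [10, x - 2]]) - (-1)·det([[29, -1], [38, x - 2]]) + (0)·det([[29, x + 7], [38, 10]]).

Evaluating gives χ_A(x) = x^3.

χ_A(x) = x^3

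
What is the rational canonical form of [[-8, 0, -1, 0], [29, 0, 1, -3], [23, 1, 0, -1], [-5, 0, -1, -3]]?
The invariant factors of A (the non-unit diagonal entries of the Smith normal form of xI - A over ℚ[x]) are x + 3, (x + 2)(x + 3)^2, each dividing the next. The characteristic polynomial is their product, (x + 2)(x + 3)^3.

The rational canonical form is the block-diagonal matrix of companion matrices C(f_i):
R = [[-3, 0, 0, 0], [0, 0, 0, -18], [0, 1, 0, -21], [0, 0, 1, -8]].

R = [[-3, 0, 0, 0], [0, 0, 0, -18], [0, 1, 0, -21], [0, 0, 1, -8]]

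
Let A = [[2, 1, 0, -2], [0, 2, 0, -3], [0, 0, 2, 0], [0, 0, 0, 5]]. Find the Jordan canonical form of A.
The characteristic polynomial is det(xI - A) = (x - 5)(x - 2)^3, so the eigenvalues are 2 (algebraic multiplicity 3), 5 (algebraic multiplicity 1).

For λ = 2: rank(A - 2I) = 2, rank((A - 2I)^2) = 1. The eigenspace has dimension 4 - 2 = 2, so there are 2 Jordan blocks; the rank sequence gives block sizes [2, 1].

For λ = 5: algebraic multiplicity 1 gives one 1×1 block.

Assembling the blocks gives the Jordan form J above.

J = [[2, 1, 0, 0], [0, 2, 0, 0], [0, 0, 2, 0], [0, 0, 0, 5]]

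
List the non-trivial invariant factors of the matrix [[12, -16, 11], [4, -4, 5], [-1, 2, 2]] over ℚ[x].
The Jordan structure of A has elementary divisors (x - 3)^2, (x - 4). Arranging the block sizes at each eigenvalue in decreasing order and taking row products gives the invariant factors.

Invariant factors (smallest first, each dividing the next): (x - 4)(x - 3)^2.

Check: the last factor (x - 4)(x - 3)^2 is the minimal polynomial, and the product (x - 4)(x - 3)^2 is the characteristic polynomial.

(x - 4)(x - 3)^2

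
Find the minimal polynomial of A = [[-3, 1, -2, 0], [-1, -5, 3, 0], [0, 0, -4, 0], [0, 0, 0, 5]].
m_A(x) = (x - 5)(x + 4)^3

The characteristic polynomial factors as (x - 5)(x + 4)^3. The minimal polynomial is ∏(x - λ)^{k_λ} where k_λ is the size of the largest Jordan block at λ.

For λ = -4: rank(A + 4I) = 3, and the largest Jordan block has size 3 (the smallest k with rank((A + 4I)^k) = rank((A + 4I)^(k+1))).
For λ = 5: rank(A - 5I) = 3, and the largest Jordan block has size 1 (the smallest k with rank((A - 5I)^k) = rank((A - 5I)^(k+1))).

So m_A(x) = (x - 5)(x + 4)^3.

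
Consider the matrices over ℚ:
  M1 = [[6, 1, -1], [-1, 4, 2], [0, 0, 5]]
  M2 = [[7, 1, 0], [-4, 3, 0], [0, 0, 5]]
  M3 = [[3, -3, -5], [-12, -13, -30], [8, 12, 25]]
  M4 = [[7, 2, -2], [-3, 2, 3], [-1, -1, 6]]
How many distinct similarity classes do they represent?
2 classes: {M1}, {M2, M3, M4}

Characteristic polynomials: χ_{M1} = (x - 5)^3, χ_{M2} = (x - 5)^3, χ_{M3} = (x - 5)^3, χ_{M4} = (x - 5)^3.

{M1}: invariant factors (x - 5)^3.

{M2, M3, M4}: invariant factors x - 5, (x - 5)^2.

Matrices are similar if and only if their invariant-factor lists agree; the partition into similarity classes is {M1}, {M2, M3, M4}.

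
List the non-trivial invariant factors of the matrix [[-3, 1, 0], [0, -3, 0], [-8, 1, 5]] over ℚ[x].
The Jordan structure of A has elementary divisors (x + 3)^2, (x - 5). Arranging the block sizes at each eigenvalue in decreasing order and taking row products gives the invariant factors.

Invariant factors (smallest first, each dividing the next): (x - 5)(x + 3)^2.

Check: the last factor (x - 5)(x + 3)^2 is the minimal polynomial, and the product (x - 5)(x + 3)^2 is the characteristic polynomial.

(x - 5)(x + 3)^2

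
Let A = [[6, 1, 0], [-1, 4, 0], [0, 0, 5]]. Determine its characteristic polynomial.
χ_A(x) = (x - 5)^3

xI - A = [[x - 6, -1, 0], [1, x - 4, 0], [0, 0, x - 5]].

Expanding det(xI - A) along the first row:
det(xI - A) = + (x - 6)·det([[x - 4, 0], [0, x - 5]]) - (-1)·det([[1, 0], [0, x - 5]]) + (0)·det([[1, x - 4], [0, 0]]).

Evaluating gives χ_A(x) = x^3 - 15x^2 + 75x - 125 = (x - 5)^3.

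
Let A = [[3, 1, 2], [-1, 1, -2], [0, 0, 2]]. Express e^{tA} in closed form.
e^{tA} = [[(t + 1)*e^{2*t}, t*e^{2*t}, 2*t*e^{2*t}], [-t*e^{2*t}, (1 - t)*e^{2*t}, -2*t*e^{2*t}], [0, 0, e^{2*t}]]

A has Jordan form J = [[2, 1, 0], [0, 2, 0], [0, 0, 2]] with A = PJP^{-1}, so e^{tA} = P e^{tJ} P^{-1}.

For a Jordan block J_k(λ), e^{tJ_k(λ)} = e^{λt} · (I + tN + t^2 N^2/2! + ... + t^{k-1} N^{k-1}/(k-1)!) where N is the nilpotent superdiagonal part.

Assembling the blocks and conjugating back gives the entries of e^{tA} as shown above.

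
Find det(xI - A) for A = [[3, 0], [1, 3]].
χ_A(x) = (x - 3)^2

xI - A = [[x - 3, 0], [-1, x - 3]].

Expanding det(xI - A) along the first row:
det(xI - A) = + (x - 3)·det([[x - 3]]) - (0)·det([[-1]]).

Evaluating gives χ_A(x) = x^2 - 6x + 9 = (x - 3)^2.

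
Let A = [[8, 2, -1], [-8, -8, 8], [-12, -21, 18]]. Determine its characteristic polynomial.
xI - A = [[x - 8, -2, 1], [8, x + 8, -8], [12, 21, x - 18]].

Expanding det(xI - A) along the first row:
det(xI - A) = + (x - 8)·det([[x + 8, -8], [21, x - 18]]) - (-2)·det([[8, -8], [12, x - 18]]) + (1)·det([[8, x + 8], [12, 21]]).

Evaluating gives χ_A(x) = x^3 - 18x^2 + 108x - 216 = (x - 6)^3.

χ_A(x) = (x - 6)^3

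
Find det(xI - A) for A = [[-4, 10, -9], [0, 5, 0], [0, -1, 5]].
xI - A = [[x + 4, -10, 9], [0, x - 5, 0], [0, 1, x - 5]].

Expanding det(xI - A) along the first row:
det(xI - A) = + (x + 4)·det([[x - 5, 0], [1, x - 5]]) - (-10)·det([[0, 0], [0, x - 5]]) + (9)·det([[0, x - 5], [0, 1]]).

Evaluating gives χ_A(x) = x^3 - 6x^2 - 15x + 100 = (x - 5)^2(x + 4).

χ_A(x) = (x - 5)^2(x + 4)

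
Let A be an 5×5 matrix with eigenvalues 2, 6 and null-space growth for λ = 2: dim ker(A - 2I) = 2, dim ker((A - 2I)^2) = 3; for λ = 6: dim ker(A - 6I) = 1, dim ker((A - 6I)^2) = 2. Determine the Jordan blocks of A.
Jordan blocks: (2, 2), (2, 1), (6, 2)

λ = 2: successive nullity increments [2, 1] count blocks of size ≥ k; block sizes are [2, 1].
λ = 6: successive nullity increments [1, 1] count blocks of size ≥ k; block sizes are [2].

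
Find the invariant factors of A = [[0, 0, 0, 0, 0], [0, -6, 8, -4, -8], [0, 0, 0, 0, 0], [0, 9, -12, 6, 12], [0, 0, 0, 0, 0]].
The Jordan structure of A has elementary divisors x^2, x, x, x. Arranging the block sizes at each eigenvalue in decreasing order and taking row products gives the invariant factors.

Invariant factors (smallest first, each dividing the next): x, x, x, x^2.

Check: the last factor x^2 is the minimal polynomial, and the product x^5 is the characteristic polynomial.

x, x, x, x^2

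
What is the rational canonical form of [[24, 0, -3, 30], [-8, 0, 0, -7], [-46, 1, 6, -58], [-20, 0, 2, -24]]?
The invariant factors of A (the non-unit diagonal entries of the Smith normal form of xI - A over ℚ[x]) are (x - 6)(x^3 + 2x + 2), each dividing the next. The characteristic polynomial is their product, (x - 6)(x^3 + 2x + 2).

The rational canonical form is the block-diagonal matrix of companion matrices C(f_i):
R = [[0, 0, 0, 12], [1, 0, 0, 10], [0, 1, 0, -2], [0, 0, 1, 6]].

Note the characteristic polynomial does not split into linear factors over ℚ, so A has no Jordan form over ℚ; the rational canonical form exists over any field.

R = [[0, 0, 0, 12], [1, 0, 0, 10], [0, 1, 0, -2], [0, 0, 1, 6]]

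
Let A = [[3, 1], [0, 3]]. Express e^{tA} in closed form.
e^{tA} = [[e^{3*t}, t*e^{3*t}], [0, e^{3*t}]]

A has Jordan form J = [[3, 1], [0, 3]] with A = PJP^{-1}, so e^{tA} = P e^{tJ} P^{-1}.

For a Jordan block J_k(λ), e^{tJ_k(λ)} = e^{λt} · (I + tN + t^2 N^2/2! + ... + t^{k-1} N^{k-1}/(k-1)!) where N is the nilpotent superdiagonal part.

Assembling the blocks and conjugating back gives the entries of e^{tA} as shown above.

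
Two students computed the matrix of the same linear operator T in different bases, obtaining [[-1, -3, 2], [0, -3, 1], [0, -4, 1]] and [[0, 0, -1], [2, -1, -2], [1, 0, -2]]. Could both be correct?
No.

Both have characteristic polynomial (x + 1)^3, but the minimal polynomial of A is (x + 1)^3 while the minimal polynomial of B is (x + 1)^2. The minimal polynomial is a similarity invariant, so A and B are not similar.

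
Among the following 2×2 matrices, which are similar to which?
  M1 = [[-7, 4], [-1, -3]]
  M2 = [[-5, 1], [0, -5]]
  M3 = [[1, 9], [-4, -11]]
Characteristic polynomials: χ_{M1} = (x + 5)^2, χ_{M2} = (x + 5)^2, χ_{M3} = (x + 5)^2.

{M1, M2, M3}: invariant factors (x + 5)^2.

Matrices are similar if and only if their invariant-factor lists agree; the partition into similarity classes is {M1, M2, M3}.

1 class: {M1, M2, M3}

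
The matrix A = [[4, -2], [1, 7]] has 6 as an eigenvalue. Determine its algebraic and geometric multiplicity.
The characteristic polynomial is (x - 6)(x - 5), so the factor x - 6 appears with exponent 1: the algebraic multiplicity is 1.

rank(A - 6I) = 1, so the eigenspace has dimension 2 - 1 = 1: the geometric multiplicity is 1.

algebraic multiplicity 1, geometric multiplicity 1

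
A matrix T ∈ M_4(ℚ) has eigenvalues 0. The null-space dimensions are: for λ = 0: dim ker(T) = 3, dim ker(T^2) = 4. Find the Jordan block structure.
λ = 0: successive nullity increments [3, 1] count blocks of size ≥ k; block sizes are [2, 1, 1].

Jordan blocks: (0, 2), (0, 1), (0, 1)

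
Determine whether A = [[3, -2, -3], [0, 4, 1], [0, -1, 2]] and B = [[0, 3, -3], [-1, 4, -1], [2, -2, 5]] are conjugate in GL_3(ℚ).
Both have characteristic polynomial (x - 3)^3, but the minimal polynomial of A is (x - 3)^3 while the minimal polynomial of B is (x - 3)^2. The minimal polynomial is a similarity invariant, so A and B are not similar.

No.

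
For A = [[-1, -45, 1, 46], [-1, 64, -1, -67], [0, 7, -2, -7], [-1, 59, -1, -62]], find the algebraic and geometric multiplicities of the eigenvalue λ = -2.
The characteristic polynomial is (x - 5)(x + 2)^3, so the factor x + 2 appears with exponent 3: the algebraic multiplicity is 3.

rank(A + 2I) = 2, so the eigenspace has dimension 4 - 2 = 2: the geometric multiplicity is 2.

Since 2 < 3, A is not diagonalizable.

algebraic multiplicity 3, geometric multiplicity 2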